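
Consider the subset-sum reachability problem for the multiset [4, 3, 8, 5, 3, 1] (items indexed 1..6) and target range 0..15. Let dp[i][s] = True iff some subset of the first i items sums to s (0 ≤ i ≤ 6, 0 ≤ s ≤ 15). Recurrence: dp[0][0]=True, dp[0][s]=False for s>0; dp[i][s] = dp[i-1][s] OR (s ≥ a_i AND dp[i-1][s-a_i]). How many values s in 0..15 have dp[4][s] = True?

i\s   0   1   2   3   4   5   6   7   8   9  10  11  12  13  14  15
  0   T   F   F   F   F   F   F   F   F   F   F   F   F   F   F   F
  1   T   F   F   F   T   F   F   F   F   F   F   F   F   F   F   F
  2   T   F   F   T   T   F   F   T   F   F   F   F   F   F   F   F
  3   T   F   F   T   T   F   F   T   T   F   F   T   T   F   F   T
  4   T   F   F   T   T   T   F   T   T   T   F   T   T   T   F   T
  5   T   F   F   T   T   T   T   T   T   T   T   T   T   T   T   T
  6   T   T   F   T   T   T   T   T   T   T   T   T   T   T   T   T

11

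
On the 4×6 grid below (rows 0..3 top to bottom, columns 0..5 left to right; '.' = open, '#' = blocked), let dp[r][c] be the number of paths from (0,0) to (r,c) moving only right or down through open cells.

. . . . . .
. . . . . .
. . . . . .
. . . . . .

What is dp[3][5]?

56

r\c   0   1   2   3   4   5
  0   1   1   1   1   1   1
  1   1   2   3   4   5   6
  2   1   3   6  10  15  21
  3   1   4  10  20  35  56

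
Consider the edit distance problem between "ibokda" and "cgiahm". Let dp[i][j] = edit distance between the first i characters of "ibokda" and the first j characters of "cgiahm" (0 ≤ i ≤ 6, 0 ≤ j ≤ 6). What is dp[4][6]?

5

   ''  c  g  i  a  h  m
''  0  1  2  3  4  5  6
 i  1  1  2  2  3  4  5
 b  2  2  2  3  3  4  5
 o  3  3  3  3  4  4  5
 k  4  4  4  4  4  5  5
 d  5  5  5  5  5  5  6
 a  6  6  6  6  5  6  6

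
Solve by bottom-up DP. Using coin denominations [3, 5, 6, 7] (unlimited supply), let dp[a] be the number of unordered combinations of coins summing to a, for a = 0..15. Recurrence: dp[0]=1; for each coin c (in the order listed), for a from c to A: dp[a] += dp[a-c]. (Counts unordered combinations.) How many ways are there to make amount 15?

after  coin     0     1     2     3     4     5     6     7     8     9    10    11    12    13    14    15
          3     1     0     0     1     0     0     1     0     0     1     0     0     1     0     0     1
          5     1     0     0     1     0     1     1     0     1     1     1     1     1     1     1     2
          6     1     0     0     1     0     1     2     0     1     2     1     2     3     1     2     4
          7     1     0     0     1     0     1     2     1     1     2     2     2     4     3     3     5

5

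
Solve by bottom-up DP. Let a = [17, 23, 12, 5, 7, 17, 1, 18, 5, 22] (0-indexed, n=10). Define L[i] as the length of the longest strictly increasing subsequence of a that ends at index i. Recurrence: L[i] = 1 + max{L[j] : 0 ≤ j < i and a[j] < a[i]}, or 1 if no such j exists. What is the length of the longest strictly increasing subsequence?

5

   i    0    1    2    3    4    5    6    7    8    9
a[i]   17   23   12    5    7   17    1   18    5   22
L[i]    1    2    1    1    2    3    1    4    2    5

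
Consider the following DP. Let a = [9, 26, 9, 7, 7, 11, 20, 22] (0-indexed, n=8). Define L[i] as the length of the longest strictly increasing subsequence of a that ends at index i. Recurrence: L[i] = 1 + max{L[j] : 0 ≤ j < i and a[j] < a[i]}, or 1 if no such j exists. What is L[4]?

1

   i    0    1    2    3    4    5    6    7
a[i]    9   26    9    7    7   11   20   22
L[i]    1    2    1    1    1    2    3    4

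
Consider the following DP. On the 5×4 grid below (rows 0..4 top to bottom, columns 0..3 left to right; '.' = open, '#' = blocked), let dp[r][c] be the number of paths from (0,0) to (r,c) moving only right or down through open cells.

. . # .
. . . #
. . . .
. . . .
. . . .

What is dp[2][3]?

r\c   0   1   2   3
  0   1   1   0   0
  1   1   2   2   0
  2   1   3   5   5
  3   1   4   9  14
  4   1   5  14  28

5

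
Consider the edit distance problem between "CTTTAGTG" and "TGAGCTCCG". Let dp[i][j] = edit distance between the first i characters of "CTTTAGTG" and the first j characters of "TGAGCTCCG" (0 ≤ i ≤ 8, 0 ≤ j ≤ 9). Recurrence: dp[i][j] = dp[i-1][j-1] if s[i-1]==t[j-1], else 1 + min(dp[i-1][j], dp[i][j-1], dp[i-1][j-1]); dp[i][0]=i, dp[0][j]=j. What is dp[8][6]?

5

   ''  T  G  A  G  C  T  C  C  G
''  0  1  2  3  4  5  6  7  8  9
 C  1  1  2  3  4  4  5  6  7  8
 T  2  1  2  3  4  5  4  5  6  7
 T  3  2  2  3  4  5  5  5  6  7
 T  4  3  3  3  4  5  5  6  6  7
 A  5  4  4  3  4  5  6  6  7  7
 G  6  5  4  4  3  4  5  6  7  7
 T  7  6  5  5  4  4  4  5  6  7
 G  8  7  6  6  5  5  5  5  6  6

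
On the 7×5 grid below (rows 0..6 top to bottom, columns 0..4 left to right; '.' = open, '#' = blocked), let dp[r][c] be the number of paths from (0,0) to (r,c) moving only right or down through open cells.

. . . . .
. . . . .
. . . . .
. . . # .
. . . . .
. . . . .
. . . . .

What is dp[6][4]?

130

r\c   0   1   2   3   4
  0   1   1   1   1   1
  1   1   2   3   4   5
  2   1   3   6  10  15
  3   1   4  10   0  15
  4   1   5  15  15  30
  5   1   6  21  36  66
  6   1   7  28  64 130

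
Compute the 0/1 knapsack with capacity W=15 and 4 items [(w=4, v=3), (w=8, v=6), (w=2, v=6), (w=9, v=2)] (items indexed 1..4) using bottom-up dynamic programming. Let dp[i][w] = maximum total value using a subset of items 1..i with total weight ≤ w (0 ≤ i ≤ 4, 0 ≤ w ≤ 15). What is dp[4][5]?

6

i\w   0   1   2   3   4   5   6   7   8   9  10  11  12  13  14  15
  0   0   0   0   0   0   0   0   0   0   0   0   0   0   0   0   0
  1   0   0   0   0   3   3   3   3   3   3   3   3   3   3   3   3
  2   0   0   0   0   3   3   3   3   6   6   6   6   9   9   9   9
  3   0   0   6   6   6   6   9   9   9   9  12  12  12  12  15  15
  4   0   0   6   6   6   6   9   9   9   9  12  12  12  12  15  15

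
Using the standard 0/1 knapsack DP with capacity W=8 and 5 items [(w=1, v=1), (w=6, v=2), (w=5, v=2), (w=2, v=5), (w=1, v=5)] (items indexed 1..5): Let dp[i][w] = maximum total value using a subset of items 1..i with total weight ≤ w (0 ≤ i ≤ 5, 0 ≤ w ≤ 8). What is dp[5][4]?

11

i\w   0   1   2   3   4   5   6   7   8
  0   0   0   0   0   0   0   0   0   0
  1   0   1   1   1   1   1   1   1   1
  2   0   1   1   1   1   1   2   3   3
  3   0   1   1   1   1   2   3   3   3
  4   0   1   5   6   6   6   6   7   8
  5   0   5   6  10  11  11  11  11  12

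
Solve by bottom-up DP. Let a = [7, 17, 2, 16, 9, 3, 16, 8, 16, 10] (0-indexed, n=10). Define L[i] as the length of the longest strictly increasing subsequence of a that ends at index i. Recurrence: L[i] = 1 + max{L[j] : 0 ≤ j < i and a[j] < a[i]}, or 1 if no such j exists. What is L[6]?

3

   i    0    1    2    3    4    5    6    7    8    9
a[i]    7   17    2   16    9    3   16    8   16   10
L[i]    1    2    1    2    2    2    3    3    4    4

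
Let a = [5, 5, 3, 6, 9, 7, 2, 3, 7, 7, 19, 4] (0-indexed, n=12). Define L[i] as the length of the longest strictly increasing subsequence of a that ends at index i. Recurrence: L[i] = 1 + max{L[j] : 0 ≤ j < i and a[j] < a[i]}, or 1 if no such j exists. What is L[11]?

   i    0    1    2    3    4    5    6    7    8    9   10   11
a[i]    5    5    3    6    9    7    2    3    7    7   19    4
L[i]    1    1    1    2    3    3    1    2    3    3    4    3

3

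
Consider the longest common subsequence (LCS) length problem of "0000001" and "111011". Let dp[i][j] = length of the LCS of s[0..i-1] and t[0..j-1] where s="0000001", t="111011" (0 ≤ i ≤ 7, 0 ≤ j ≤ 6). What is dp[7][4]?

   ''  1  1  1  0  1  1
''  0  0  0  0  0  0  0
 0  0  0  0  0  1  1  1
 0  0  0  0  0  1  1  1
 0  0  0  0  0  1  1  1
 0  0  0  0  0  1  1  1
 0  0  0  0  0  1  1  1
 0  0  0  0  0  1  1  1
 1  0  1  1  1  1  2  2

1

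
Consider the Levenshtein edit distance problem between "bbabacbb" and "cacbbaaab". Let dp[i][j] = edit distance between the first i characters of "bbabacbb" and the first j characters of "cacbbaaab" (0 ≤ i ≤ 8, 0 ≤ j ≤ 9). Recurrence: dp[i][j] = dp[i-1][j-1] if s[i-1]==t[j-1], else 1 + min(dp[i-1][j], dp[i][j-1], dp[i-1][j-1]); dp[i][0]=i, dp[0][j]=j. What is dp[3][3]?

3

   ''  c  a  c  b  b  a  a  a  b
''  0  1  2  3  4  5  6  7  8  9
 b  1  1  2  3  3  4  5  6  7  8
 b  2  2  2  3  3  3  4  5  6  7
 a  3  3  2  3  4  4  3  4  5  6
 b  4  4  3  3  3  4  4  4  5  5
 a  5  5  4  4  4  4  4  4  4  5
 c  6  5  5  4  5  5  5  5  5  5
 b  7  6  6  5  4  5  6  6  6  5
 b  8  7  7  6  5  4  5  6  7  6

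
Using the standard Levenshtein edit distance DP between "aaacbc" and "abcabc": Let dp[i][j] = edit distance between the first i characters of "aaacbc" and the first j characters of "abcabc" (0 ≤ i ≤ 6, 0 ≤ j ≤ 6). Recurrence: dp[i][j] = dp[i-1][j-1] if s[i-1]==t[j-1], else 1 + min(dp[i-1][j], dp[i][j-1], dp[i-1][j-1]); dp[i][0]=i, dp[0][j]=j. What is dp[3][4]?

   ''  a  b  c  a  b  c
''  0  1  2  3  4  5  6
 a  1  0  1  2  3  4  5
 a  2  1  1  2  2  3  4
 a  3  2  2  2  2  3  4
 c  4  3  3  2  3  3  3
 b  5  4  3  3  3  3  4
 c  6  5  4  3  4  4  3

2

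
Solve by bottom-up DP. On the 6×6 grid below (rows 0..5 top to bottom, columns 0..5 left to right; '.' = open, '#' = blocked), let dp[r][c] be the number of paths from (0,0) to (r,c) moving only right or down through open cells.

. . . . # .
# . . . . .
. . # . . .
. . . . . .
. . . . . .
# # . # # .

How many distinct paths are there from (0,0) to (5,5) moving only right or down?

35

r\c   0   1   2   3   4   5
  0   1   1   1   1   0   0
  1   0   1   2   3   3   3
  2   0   1   0   3   6   9
  3   0   1   1   4  10  19
  4   0   1   2   6  16  35
  5   0   0   2   0   0  35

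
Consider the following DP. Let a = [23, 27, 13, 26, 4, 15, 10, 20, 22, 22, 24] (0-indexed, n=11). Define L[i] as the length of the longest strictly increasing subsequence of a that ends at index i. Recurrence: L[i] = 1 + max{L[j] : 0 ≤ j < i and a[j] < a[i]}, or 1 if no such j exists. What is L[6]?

2

   i    0    1    2    3    4    5    6    7    8    9   10
a[i]   23   27   13   26    4   15   10   20   22   22   24
L[i]    1    2    1    2    1    2    2    3    4    4    5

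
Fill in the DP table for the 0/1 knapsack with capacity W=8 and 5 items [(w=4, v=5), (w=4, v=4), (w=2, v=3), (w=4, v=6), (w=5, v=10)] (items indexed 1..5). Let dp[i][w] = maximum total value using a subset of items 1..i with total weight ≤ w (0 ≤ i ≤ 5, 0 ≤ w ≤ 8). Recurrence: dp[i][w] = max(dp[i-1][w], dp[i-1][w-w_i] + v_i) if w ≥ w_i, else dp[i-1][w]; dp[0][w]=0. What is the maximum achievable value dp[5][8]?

i\w   0   1   2   3   4   5   6   7   8
  0   0   0   0   0   0   0   0   0   0
  1   0   0   0   0   5   5   5   5   5
  2   0   0   0   0   5   5   5   5   9
  3   0   0   3   3   5   5   8   8   9
  4   0   0   3   3   6   6   9   9  11
  5   0   0   3   3   6  10  10  13  13

13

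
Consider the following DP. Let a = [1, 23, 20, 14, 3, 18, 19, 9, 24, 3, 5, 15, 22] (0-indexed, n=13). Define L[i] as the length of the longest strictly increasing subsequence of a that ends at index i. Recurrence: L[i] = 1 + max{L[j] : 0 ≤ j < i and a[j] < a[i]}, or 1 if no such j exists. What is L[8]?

   i    0    1    2    3    4    5    6    7    8    9   10   11   12
a[i]    1   23   20   14    3   18   19    9   24    3    5   15   22
L[i]    1    2    2    2    2    3    4    3    5    2    3    4    5

5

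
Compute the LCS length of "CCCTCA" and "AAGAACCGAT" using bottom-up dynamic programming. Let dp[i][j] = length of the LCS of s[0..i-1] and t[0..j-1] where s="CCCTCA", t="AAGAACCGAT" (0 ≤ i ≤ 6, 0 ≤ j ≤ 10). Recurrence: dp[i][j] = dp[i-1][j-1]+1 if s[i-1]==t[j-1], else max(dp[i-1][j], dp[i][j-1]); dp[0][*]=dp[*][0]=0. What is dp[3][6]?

   ''  A  A  G  A  A  C  C  G  A  T
''  0  0  0  0  0  0  0  0  0  0  0
 C  0  0  0  0  0  0  1  1  1  1  1
 C  0  0  0  0  0  0  1  2  2  2  2
 C  0  0  0  0  0  0  1  2  2  2  2
 T  0  0  0  0  0  0  1  2  2  2  3
 C  0  0  0  0  0  0  1  2  2  2  3
 A  0  1  1  1  1  1  1  2  2  3  3

1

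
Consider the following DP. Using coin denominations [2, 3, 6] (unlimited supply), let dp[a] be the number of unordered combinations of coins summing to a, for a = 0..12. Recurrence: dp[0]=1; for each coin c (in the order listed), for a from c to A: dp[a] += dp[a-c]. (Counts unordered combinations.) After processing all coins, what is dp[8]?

after  coin     0     1     2     3     4     5     6     7     8     9    10    11    12
          2     1     0     1     0     1     0     1     0     1     0     1     0     1
          3     1     0     1     1     1     1     2     1     2     2     2     2     3
          6     1     0     1     1     1     1     3     1     3     3     3     3     6

3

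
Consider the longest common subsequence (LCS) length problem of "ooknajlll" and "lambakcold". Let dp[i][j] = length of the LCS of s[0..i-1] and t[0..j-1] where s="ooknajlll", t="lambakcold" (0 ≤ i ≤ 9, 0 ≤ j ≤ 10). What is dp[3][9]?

   ''  l  a  m  b  a  k  c  o  l  d
''  0  0  0  0  0  0  0  0  0  0  0
 o  0  0  0  0  0  0  0  0  1  1  1
 o  0  0  0  0  0  0  0  0  1  1  1
 k  0  0  0  0  0  0  1  1  1  1  1
 n  0  0  0  0  0  0  1  1  1  1  1
 a  0  0  1  1  1  1  1  1  1  1  1
 j  0  0  1  1  1  1  1  1  1  1  1
 l  0  1  1  1  1  1  1  1  1  2  2
 l  0  1  1  1  1  1  1  1  1  2  2
 l  0  1  1  1  1  1  1  1  1  2  2

1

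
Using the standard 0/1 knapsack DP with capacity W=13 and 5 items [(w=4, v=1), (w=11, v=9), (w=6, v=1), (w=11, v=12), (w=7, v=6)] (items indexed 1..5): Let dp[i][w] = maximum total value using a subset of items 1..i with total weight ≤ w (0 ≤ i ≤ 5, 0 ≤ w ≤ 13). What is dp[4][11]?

i\w   0   1   2   3   4   5   6   7   8   9  10  11  12  13
  0   0   0   0   0   0   0   0   0   0   0   0   0   0   0
  1   0   0   0   0   1   1   1   1   1   1   1   1   1   1
  2   0   0   0   0   1   1   1   1   1   1   1   9   9   9
  3   0   0   0   0   1   1   1   1   1   1   2   9   9   9
  4   0   0   0   0   1   1   1   1   1   1   2  12  12  12
  5   0   0   0   0   1   1   1   6   6   6   6  12  12  12

12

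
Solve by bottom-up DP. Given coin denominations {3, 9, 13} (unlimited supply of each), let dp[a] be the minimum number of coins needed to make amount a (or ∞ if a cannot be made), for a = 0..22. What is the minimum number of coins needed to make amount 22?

 a  0  1  2  3  4  5  6  7  8  9 10 11 12 13 14 15 16 17 18 19 20 21 22
dp  0  -  -  1  -  -  2  -  -  1  -  -  2  1  -  3  2  -  2  3  -  3  2
(- denotes ∞ / unreachable)

2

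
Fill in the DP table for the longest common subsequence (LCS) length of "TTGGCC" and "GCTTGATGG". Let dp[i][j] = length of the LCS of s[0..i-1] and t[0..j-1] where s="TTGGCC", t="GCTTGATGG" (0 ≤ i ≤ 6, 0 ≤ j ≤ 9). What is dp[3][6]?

3

   ''  G  C  T  T  G  A  T  G  G
''  0  0  0  0  0  0  0  0  0  0
 T  0  0  0  1  1  1  1  1  1  1
 T  0  0  0  1  2  2  2  2  2  2
 G  0  1  1  1  2  3  3  3  3  3
 G  0  1  1  1  2  3  3  3  4  4
 C  0  1  2  2  2  3  3  3  4  4
 C  0  1  2  2  2  3  3  3  4  4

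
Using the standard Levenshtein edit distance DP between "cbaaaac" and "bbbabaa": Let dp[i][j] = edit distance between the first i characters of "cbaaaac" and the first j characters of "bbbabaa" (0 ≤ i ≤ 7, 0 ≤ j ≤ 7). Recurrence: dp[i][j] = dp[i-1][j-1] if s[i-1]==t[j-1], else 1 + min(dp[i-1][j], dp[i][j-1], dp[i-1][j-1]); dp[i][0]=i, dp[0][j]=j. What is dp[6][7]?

3

   ''  b  b  b  a  b  a  a
''  0  1  2  3  4  5  6  7
 c  1  1  2  3  4  5  6  7
 b  2  1  1  2  3  4  5  6
 a  3  2  2  2  2  3  4  5
 a  4  3  3  3  2  3  3  4
 a  5  4  4  4  3  3  3  3
 a  6  5  5  5  4  4  3  3
 c  7  6  6  6  5  5  4  4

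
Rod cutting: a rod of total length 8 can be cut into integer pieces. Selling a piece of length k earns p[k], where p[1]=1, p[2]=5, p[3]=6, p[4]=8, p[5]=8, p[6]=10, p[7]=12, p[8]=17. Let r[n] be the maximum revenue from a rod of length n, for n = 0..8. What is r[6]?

   n    0    1    2    3    4    5    6    7    8
r[n]    0    1    5    6   10   11   15   16   20

15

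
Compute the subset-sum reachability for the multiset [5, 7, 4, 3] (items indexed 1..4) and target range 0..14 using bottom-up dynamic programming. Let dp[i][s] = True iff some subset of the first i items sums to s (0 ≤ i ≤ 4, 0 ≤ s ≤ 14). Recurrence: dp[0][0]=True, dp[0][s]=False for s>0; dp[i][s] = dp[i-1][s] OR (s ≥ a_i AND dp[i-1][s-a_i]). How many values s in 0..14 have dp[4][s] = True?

11

i\s   0   1   2   3   4   5   6   7   8   9  10  11  12  13  14
  0   T   F   F   F   F   F   F   F   F   F   F   F   F   F   F
  1   T   F   F   F   F   T   F   F   F   F   F   F   F   F   F
  2   T   F   F   F   F   T   F   T   F   F   F   F   T   F   F
  3   T   F   F   F   T   T   F   T   F   T   F   T   T   F   F
  4   T   F   F   T   T   T   F   T   T   T   T   T   T   F   T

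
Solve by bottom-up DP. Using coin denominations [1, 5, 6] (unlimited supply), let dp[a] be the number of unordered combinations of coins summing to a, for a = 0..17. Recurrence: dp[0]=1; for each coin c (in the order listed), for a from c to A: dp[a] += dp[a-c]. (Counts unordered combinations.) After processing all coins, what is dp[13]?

after  coin     0     1     2     3     4     5     6     7     8     9    10    11    12    13    14    15    16    17
          1     1     1     1     1     1     1     1     1     1     1     1     1     1     1     1     1     1     1
          5     1     1     1     1     1     2     2     2     2     2     3     3     3     3     3     4     4     4
          6     1     1     1     1     1     2     3     3     3     3     4     5     6     6     6     7     8     9

6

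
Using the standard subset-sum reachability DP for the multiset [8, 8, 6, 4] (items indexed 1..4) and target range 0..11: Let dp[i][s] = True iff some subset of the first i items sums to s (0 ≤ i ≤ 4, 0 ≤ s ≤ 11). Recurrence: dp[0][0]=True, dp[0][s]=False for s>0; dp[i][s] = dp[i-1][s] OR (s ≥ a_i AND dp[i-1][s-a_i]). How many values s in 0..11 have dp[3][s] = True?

3

i\s   0   1   2   3   4   5   6   7   8   9  10  11
  0   T   F   F   F   F   F   F   F   F   F   F   F
  1   T   F   F   F   F   F   F   F   T   F   F   F
  2   T   F   F   F   F   F   F   F   T   F   F   F
  3   T   F   F   F   F   F   T   F   T   F   F   F
  4   T   F   F   F   T   F   T   F   T   F   T   F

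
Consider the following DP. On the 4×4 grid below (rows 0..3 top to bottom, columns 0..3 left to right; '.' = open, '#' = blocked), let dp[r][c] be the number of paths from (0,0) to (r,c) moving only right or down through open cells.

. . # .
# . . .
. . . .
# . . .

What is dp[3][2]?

r\c   0   1   2   3
  0   1   1   0   0
  1   0   1   1   1
  2   0   1   2   3
  3   0   1   3   6

3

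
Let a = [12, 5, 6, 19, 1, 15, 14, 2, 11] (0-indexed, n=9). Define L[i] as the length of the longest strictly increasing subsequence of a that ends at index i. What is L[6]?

   i    0    1    2    3    4    5    6    7    8
a[i]   12    5    6   19    1   15   14    2   11
L[i]    1    1    2    3    1    3    3    2    3

3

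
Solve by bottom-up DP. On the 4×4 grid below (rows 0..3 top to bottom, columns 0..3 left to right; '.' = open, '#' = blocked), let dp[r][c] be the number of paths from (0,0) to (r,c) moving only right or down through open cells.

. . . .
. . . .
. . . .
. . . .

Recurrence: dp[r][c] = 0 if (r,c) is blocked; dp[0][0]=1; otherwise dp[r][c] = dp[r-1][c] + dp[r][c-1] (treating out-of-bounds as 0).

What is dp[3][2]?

10

r\c   0   1   2   3
  0   1   1   1   1
  1   1   2   3   4
  2   1   3   6  10
  3   1   4  10  20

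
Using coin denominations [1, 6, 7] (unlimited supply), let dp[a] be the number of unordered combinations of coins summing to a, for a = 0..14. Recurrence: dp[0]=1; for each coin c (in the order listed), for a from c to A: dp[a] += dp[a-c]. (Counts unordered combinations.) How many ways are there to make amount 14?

6

after  coin     0     1     2     3     4     5     6     7     8     9    10    11    12    13    14
          1     1     1     1     1     1     1     1     1     1     1     1     1     1     1     1
          6     1     1     1     1     1     1     2     2     2     2     2     2     3     3     3
          7     1     1     1     1     1     1     2     3     3     3     3     3     4     5     6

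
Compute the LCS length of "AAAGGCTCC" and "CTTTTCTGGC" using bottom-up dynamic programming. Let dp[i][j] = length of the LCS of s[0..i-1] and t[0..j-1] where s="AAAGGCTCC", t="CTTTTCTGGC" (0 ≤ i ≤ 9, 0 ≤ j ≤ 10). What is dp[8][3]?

2

   ''  C  T  T  T  T  C  T  G  G  C
''  0  0  0  0  0  0  0  0  0  0  0
 A  0  0  0  0  0  0  0  0  0  0  0
 A  0  0  0  0  0  0  0  0  0  0  0
 A  0  0  0  0  0  0  0  0  0  0  0
 G  0  0  0  0  0  0  0  0  1  1  1
 G  0  0  0  0  0  0  0  0  1  2  2
 C  0  1  1  1  1  1  1  1  1  2  3
 T  0  1  2  2  2  2  2  2  2  2  3
 C  0  1  2  2  2  2  3  3  3  3  3
 C  0  1  2  2  2  2  3  3  3  3  4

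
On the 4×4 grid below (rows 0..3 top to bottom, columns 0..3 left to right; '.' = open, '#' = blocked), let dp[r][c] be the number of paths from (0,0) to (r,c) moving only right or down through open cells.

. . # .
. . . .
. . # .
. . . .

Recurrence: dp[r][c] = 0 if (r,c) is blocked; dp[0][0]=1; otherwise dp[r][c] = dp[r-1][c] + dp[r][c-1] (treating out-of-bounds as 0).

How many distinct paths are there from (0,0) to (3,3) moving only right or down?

6

r\c   0   1   2   3
  0   1   1   0   0
  1   1   2   2   2
  2   1   3   0   2
  3   1   4   4   6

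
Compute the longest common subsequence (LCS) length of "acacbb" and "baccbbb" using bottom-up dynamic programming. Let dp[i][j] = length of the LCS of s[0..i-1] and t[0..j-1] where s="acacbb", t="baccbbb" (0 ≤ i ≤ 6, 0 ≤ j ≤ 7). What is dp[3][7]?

2

   ''  b  a  c  c  b  b  b
''  0  0  0  0  0  0  0  0
 a  0  0  1  1  1  1  1  1
 c  0  0  1  2  2  2  2  2
 a  0  0  1  2  2  2  2  2
 c  0  0  1  2  3  3  3  3
 b  0  1  1  2  3  4  4  4
 b  0  1  1  2  3  4  5  5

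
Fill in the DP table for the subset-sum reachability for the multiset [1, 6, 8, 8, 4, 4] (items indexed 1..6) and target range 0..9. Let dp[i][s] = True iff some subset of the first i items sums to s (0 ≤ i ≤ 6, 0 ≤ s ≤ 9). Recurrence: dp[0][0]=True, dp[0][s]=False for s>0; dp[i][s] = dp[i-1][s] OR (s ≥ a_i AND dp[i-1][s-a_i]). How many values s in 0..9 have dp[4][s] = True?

6

i\s   0   1   2   3   4   5   6   7   8   9
  0   T   F   F   F   F   F   F   F   F   F
  1   T   T   F   F   F   F   F   F   F   F
  2   T   T   F   F   F   F   T   T   F   F
  3   T   T   F   F   F   F   T   T   T   T
  4   T   T   F   F   F   F   T   T   T   T
  5   T   T   F   F   T   T   T   T   T   T
  6   T   T   F   F   T   T   T   T   T   T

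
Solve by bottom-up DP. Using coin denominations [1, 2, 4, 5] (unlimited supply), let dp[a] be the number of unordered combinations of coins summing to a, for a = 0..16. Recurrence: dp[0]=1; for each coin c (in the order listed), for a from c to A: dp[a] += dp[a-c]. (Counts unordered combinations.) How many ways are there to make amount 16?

after  coin     0     1     2     3     4     5     6     7     8     9    10    11    12    13    14    15    16
          1     1     1     1     1     1     1     1     1     1     1     1     1     1     1     1     1     1
          2     1     1     2     2     3     3     4     4     5     5     6     6     7     7     8     8     9
          4     1     1     2     2     4     4     6     6     9     9    12    12    16    16    20    20    25
          5     1     1     2     2     4     5     7     8    11    13    17    19    24    27    33    37    44

44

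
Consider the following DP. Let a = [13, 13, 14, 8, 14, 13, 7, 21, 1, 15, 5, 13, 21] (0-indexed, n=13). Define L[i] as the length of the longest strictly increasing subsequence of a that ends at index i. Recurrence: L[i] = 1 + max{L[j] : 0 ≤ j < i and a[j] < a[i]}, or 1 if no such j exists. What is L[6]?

   i    0    1    2    3    4    5    6    7    8    9   10   11   12
a[i]   13   13   14    8   14   13    7   21    1   15    5   13   21
L[i]    1    1    2    1    2    2    1    3    1    3    2    3    4

1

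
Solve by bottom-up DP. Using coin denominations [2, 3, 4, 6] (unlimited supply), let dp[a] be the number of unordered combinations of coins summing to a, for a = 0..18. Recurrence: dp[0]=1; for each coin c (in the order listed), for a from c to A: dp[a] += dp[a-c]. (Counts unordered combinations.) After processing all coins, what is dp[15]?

11

after  coin     0     1     2     3     4     5     6     7     8     9    10    11    12    13    14    15    16    17    18
          2     1     0     1     0     1     0     1     0     1     0     1     0     1     0     1     0     1     0     1
          3     1     0     1     1     1     1     2     1     2     2     2     2     3     2     3     3     3     3     4
          4     1     0     1     1     2     1     3     2     4     3     5     4     7     5     8     7    10     8    12
          6     1     0     1     1     2     1     4     2     5     4     7     5    11     7    13    11    17    13    23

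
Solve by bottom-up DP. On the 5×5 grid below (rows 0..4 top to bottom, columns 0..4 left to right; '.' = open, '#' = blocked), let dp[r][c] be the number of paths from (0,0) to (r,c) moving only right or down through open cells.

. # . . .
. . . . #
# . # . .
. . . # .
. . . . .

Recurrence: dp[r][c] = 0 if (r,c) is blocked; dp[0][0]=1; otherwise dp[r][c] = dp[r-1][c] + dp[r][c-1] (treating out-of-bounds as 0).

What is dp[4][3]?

2

r\c   0   1   2   3   4
  0   1   0   0   0   0
  1   1   1   1   1   0
  2   0   1   0   1   1
  3   0   1   1   0   1
  4   0   1   2   2   3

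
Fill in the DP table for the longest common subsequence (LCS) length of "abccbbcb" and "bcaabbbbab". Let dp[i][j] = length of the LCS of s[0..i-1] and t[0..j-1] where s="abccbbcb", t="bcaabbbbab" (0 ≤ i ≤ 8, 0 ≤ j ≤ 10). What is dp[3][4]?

2

   ''  b  c  a  a  b  b  b  b  a  b
''  0  0  0  0  0  0  0  0  0  0  0
 a  0  0  0  1  1  1  1  1  1  1  1
 b  0  1  1  1  1  2  2  2  2  2  2
 c  0  1  2  2  2  2  2  2  2  2  2
 c  0  1  2  2  2  2  2  2  2  2  2
 b  0  1  2  2  2  3  3  3  3  3  3
 b  0  1  2  2  2  3  4  4  4  4  4
 c  0  1  2  2  2  3  4  4  4  4  4
 b  0  1  2  2  2  3  4  5  5  5  5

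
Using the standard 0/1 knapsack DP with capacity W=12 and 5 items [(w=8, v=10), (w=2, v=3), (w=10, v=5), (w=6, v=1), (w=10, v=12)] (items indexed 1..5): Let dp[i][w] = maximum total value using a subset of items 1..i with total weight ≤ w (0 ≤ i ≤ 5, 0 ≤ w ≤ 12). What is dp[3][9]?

10

i\w   0   1   2   3   4   5   6   7   8   9  10  11  12
  0   0   0   0   0   0   0   0   0   0   0   0   0   0
  1   0   0   0   0   0   0   0   0  10  10  10  10  10
  2   0   0   3   3   3   3   3   3  10  10  13  13  13
  3   0   0   3   3   3   3   3   3  10  10  13  13  13
  4   0   0   3   3   3   3   3   3  10  10  13  13  13
  5   0   0   3   3   3   3   3   3  10  10  13  13  15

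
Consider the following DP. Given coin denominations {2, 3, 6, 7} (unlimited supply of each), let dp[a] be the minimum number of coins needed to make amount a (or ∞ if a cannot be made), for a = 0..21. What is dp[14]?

2

 a  0  1  2  3  4  5  6  7  8  9 10 11 12 13 14 15 16 17 18 19 20 21
dp  0  -  1  1  2  2  1  1  2  2  2  3  2  2  2  3  3  3  3  3  3  3
(- denotes ∞ / unreachable)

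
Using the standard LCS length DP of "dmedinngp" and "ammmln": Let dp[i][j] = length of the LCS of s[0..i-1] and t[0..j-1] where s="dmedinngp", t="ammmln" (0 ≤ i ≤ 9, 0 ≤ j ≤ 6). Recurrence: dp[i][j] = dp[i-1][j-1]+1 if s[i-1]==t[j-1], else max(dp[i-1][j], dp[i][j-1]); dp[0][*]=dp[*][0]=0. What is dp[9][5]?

1

   ''  a  m  m  m  l  n
''  0  0  0  0  0  0  0
 d  0  0  0  0  0  0  0
 m  0  0  1  1  1  1  1
 e  0  0  1  1  1  1  1
 d  0  0  1  1  1  1  1
 i  0  0  1  1  1  1  1
 n  0  0  1  1  1  1  2
 n  0  0  1  1  1  1  2
 g  0  0  1  1  1  1  2
 p  0  0  1  1  1  1  2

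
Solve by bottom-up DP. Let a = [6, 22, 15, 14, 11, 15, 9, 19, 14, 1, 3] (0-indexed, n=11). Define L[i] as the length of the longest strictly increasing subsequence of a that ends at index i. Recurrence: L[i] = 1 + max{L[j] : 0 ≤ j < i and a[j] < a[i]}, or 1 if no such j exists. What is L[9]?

1

   i    0    1    2    3    4    5    6    7    8    9   10
a[i]    6   22   15   14   11   15    9   19   14    1    3
L[i]    1    2    2    2    2    3    2    4    3    1    2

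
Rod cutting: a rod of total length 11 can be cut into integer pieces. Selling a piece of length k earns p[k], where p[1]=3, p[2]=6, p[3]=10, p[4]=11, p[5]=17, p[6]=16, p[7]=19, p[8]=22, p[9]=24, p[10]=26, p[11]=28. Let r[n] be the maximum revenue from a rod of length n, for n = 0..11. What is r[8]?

27

   n    0    1    2    3    4    5    6    7    8    9   10   11
r[n]    0    3    6   10   13   17   20   23   27   30   34   37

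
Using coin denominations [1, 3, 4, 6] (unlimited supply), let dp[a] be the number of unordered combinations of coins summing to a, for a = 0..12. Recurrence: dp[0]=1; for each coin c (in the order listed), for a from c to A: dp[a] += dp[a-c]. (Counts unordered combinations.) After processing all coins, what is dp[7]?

after  coin     0     1     2     3     4     5     6     7     8     9    10    11    12
          1     1     1     1     1     1     1     1     1     1     1     1     1     1
          3     1     1     1     2     2     2     3     3     3     4     4     4     5
          4     1     1     1     2     3     3     4     5     6     7     8     9    11
          6     1     1     1     2     3     3     5     6     7     9    11    12    16

6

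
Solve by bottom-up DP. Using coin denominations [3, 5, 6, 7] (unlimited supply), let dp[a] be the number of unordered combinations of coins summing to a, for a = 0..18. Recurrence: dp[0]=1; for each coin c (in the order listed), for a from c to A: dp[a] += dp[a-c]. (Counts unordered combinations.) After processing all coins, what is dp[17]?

after  coin     0     1     2     3     4     5     6     7     8     9    10    11    12    13    14    15    16    17    18
          3     1     0     0     1     0     0     1     0     0     1     0     0     1     0     0     1     0     0     1
          5     1     0     0     1     0     1     1     0     1     1     1     1     1     1     1     2     1     1     2
          6     1     0     0     1     0     1     2     0     1     2     1     2     3     1     2     4     2     3     5
          7     1     0     0     1     0     1     2     1     1     2     2     2     4     3     3     5     4     5     7

5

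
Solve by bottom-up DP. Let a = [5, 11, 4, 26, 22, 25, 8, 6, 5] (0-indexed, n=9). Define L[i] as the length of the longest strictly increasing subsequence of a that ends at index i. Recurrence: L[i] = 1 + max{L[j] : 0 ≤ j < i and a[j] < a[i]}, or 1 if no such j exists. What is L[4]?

   i    0    1    2    3    4    5    6    7    8
a[i]    5   11    4   26   22   25    8    6    5
L[i]    1    2    1    3    3    4    2    2    2

3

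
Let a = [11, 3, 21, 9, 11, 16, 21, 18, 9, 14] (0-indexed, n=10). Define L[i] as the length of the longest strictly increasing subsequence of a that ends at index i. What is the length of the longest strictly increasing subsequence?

5

   i    0    1    2    3    4    5    6    7    8    9
a[i]   11    3   21    9   11   16   21   18    9   14
L[i]    1    1    2    2    3    4    5    5    2    4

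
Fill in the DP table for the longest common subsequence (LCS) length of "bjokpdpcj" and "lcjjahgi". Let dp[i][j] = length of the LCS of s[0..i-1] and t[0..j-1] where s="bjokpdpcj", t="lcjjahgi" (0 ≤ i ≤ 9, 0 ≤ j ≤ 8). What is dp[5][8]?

1

   ''  l  c  j  j  a  h  g  i
''  0  0  0  0  0  0  0  0  0
 b  0  0  0  0  0  0  0  0  0
 j  0  0  0  1  1  1  1  1  1
 o  0  0  0  1  1  1  1  1  1
 k  0  0  0  1  1  1  1  1  1
 p  0  0  0  1  1  1  1  1  1
 d  0  0  0  1  1  1  1  1  1
 p  0  0  0  1  1  1  1  1  1
 c  0  0  1  1  1  1  1  1  1
 j  0  0  1  2  2  2  2  2  2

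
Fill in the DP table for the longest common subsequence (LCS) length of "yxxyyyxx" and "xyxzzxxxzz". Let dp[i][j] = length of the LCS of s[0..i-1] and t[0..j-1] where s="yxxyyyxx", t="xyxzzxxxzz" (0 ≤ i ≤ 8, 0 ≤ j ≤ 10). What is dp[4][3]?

2

   ''  x  y  x  z  z  x  x  x  z  z
''  0  0  0  0  0  0  0  0  0  0  0
 y  0  0  1  1  1  1  1  1  1  1  1
 x  0  1  1  2  2  2  2  2  2  2  2
 x  0  1  1  2  2  2  3  3  3  3  3
 y  0  1  2  2  2  2  3  3  3  3  3
 y  0  1  2  2  2  2  3  3  3  3  3
 y  0  1  2  2  2  2  3  3  3  3  3
 x  0  1  2  3  3  3  3  4  4  4  4
 x  0  1  2  3  3  3  4  4  5  5  5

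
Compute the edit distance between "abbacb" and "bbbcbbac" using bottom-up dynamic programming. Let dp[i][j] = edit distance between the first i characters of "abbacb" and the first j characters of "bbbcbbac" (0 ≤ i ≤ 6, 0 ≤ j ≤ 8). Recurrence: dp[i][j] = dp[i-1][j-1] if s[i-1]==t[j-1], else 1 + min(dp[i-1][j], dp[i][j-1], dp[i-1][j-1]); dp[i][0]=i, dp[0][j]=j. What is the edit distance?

   ''  b  b  b  c  b  b  a  c
''  0  1  2  3  4  5  6  7  8
 a  1  1  2  3  4  5  6  6  7
 b  2  1  1  2  3  4  5  6  7
 b  3  2  1  1  2  3  4  5  6
 a  4  3  2  2  2  3  4  4  5
 c  5  4  3  3  2  3  4  5  4
 b  6  5  4  3  3  2  3  4  5

5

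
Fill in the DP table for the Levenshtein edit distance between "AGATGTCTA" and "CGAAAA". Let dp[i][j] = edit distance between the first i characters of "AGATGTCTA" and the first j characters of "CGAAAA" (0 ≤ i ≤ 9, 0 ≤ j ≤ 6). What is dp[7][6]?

5

   ''  C  G  A  A  A  A
''  0  1  2  3  4  5  6
 A  1  1  2  2  3  4  5
 G  2  2  1  2  3  4  5
 A  3  3  2  1  2  3  4
 T  4  4  3  2  2  3  4
 G  5  5  4  3  3  3  4
 T  6  6  5  4  4  4  4
 C  7  6  6  5  5  5  5
 T  8  7  7  6  6  6  6
 A  9  8  8  7  6  6  6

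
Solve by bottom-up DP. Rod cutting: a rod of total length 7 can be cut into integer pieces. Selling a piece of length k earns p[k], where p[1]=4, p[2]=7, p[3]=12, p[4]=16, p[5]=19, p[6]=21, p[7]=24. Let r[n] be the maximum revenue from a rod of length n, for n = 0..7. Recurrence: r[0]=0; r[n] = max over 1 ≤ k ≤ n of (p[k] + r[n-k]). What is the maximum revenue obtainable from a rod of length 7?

   n    0    1    2    3    4    5    6    7
r[n]    0    4    8   12   16   20   24   28

28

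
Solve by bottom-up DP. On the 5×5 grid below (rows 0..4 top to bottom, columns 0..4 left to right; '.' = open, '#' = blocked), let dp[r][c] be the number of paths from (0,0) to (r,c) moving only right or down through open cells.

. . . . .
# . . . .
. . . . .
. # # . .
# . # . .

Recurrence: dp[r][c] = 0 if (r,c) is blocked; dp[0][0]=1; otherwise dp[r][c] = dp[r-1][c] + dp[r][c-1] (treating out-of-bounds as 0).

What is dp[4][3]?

6

r\c   0   1   2   3   4
  0   1   1   1   1   1
  1   0   1   2   3   4
  2   0   1   3   6  10
  3   0   0   0   6  16
  4   0   0   0   6  22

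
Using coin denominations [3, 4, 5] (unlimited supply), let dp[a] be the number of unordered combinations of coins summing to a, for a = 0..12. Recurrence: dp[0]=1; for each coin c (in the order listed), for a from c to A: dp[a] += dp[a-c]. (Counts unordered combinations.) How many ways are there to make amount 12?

3

after  coin     0     1     2     3     4     5     6     7     8     9    10    11    12
          3     1     0     0     1     0     0     1     0     0     1     0     0     1
          4     1     0     0     1     1     0     1     1     1     1     1     1     2
          5     1     0     0     1     1     1     1     1     2     2     2     2     3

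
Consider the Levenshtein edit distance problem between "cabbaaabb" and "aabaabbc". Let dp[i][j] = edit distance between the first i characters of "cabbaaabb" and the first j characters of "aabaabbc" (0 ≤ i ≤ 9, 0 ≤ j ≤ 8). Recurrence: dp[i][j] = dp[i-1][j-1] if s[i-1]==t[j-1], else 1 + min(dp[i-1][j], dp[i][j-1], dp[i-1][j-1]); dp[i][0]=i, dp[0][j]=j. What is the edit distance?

   ''  a  a  b  a  a  b  b  c
''  0  1  2  3  4  5  6  7  8
 c  1  1  2  3  4  5  6  7  7
 a  2  1  1  2  3  4  5  6  7
 b  3  2  2  1  2  3  4  5  6
 b  4  3  3  2  2  3  3  4  5
 a  5  4  3  3  2  2  3  4  5
 a  6  5  4  4  3  2  3  4  5
 a  7  6  5  5  4  3  3  4  5
 b  8  7  6  5  5  4  3  3  4
 b  9  8  7  6  6  5  4  3  4

4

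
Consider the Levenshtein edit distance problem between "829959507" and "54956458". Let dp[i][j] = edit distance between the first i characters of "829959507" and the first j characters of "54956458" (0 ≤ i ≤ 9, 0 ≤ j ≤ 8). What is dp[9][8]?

   ''  5  4  9  5  6  4  5  8
''  0  1  2  3  4  5  6  7  8
 8  1  1  2  3  4  5  6  7  7
 2  2  2  2  3  4  5  6  7  8
 9  3  3  3  2  3  4  5  6  7
 9  4  4  4  3  3  4  5  6  7
 5  5  4  5  4  3  4  5  5  6
 9  6  5  5  5  4  4  5  6  6
 5  7  6  6  6  5  5  5  5  6
 0  8  7  7  7  6  6  6  6  6
 7  9  8  8  8  7  7  7  7  7

7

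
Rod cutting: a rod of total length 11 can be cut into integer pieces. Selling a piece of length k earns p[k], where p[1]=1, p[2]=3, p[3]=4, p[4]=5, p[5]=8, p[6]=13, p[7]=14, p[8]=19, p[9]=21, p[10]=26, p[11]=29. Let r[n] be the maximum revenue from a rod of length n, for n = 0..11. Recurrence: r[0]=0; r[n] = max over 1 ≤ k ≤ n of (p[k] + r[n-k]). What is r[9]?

21

   n    0    1    2    3    4    5    6    7    8    9   10   11
r[n]    0    1    3    4    6    8   13   14   19   21   26   29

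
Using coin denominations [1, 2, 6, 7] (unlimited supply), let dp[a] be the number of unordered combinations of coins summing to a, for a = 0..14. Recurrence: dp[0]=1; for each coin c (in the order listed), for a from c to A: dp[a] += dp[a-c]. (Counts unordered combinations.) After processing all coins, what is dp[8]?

8

after  coin     0     1     2     3     4     5     6     7     8     9    10    11    12    13    14
          1     1     1     1     1     1     1     1     1     1     1     1     1     1     1     1
          2     1     1     2     2     3     3     4     4     5     5     6     6     7     7     8
          6     1     1     2     2     3     3     5     5     7     7     9     9    12    12    15
          7     1     1     2     2     3     3     5     6     8     9    11    12    15    17    21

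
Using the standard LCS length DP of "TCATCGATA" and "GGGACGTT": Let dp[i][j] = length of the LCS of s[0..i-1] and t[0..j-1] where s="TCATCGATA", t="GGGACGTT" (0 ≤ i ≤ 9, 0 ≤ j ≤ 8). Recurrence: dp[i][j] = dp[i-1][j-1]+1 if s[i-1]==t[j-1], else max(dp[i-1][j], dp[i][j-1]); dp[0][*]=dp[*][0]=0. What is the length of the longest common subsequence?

4

   ''  G  G  G  A  C  G  T  T
''  0  0  0  0  0  0  0  0  0
 T  0  0  0  0  0  0  0  1  1
 C  0  0  0  0  0  1  1  1  1
 A  0  0  0  0  1  1  1  1  1
 T  0  0  0  0  1  1  1  2  2
 C  0  0  0  0  1  2  2  2  2
 G  0  1  1  1  1  2  3  3  3
 A  0  1  1  1  2  2  3  3  3
 T  0  1  1  1  2  2  3  4  4
 A  0  1  1  1  2  2  3  4  4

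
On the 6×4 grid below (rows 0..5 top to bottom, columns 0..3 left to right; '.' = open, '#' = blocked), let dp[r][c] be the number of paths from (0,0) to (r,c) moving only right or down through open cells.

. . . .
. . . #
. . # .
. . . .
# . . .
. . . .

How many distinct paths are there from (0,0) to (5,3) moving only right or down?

24

r\c   0   1   2   3
  0   1   1   1   1
  1   1   2   3   0
  2   1   3   0   0
  3   1   4   4   4
  4   0   4   8  12
  5   0   4  12  24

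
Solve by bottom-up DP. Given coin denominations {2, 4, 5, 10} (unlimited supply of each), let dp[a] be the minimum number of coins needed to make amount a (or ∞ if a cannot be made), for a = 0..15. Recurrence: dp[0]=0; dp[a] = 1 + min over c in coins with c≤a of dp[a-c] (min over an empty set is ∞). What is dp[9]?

 a  0  1  2  3  4  5  6  7  8  9 10 11 12 13 14 15
dp  0  -  1  -  1  1  2  2  2  2  1  3  2  3  2  2
(- denotes ∞ / unreachable)

2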